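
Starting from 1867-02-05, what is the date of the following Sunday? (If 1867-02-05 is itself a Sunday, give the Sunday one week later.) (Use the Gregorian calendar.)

February 10, 1867

Feb 5, 1867 is a Tuesday.
From Tuesday to the next Sunday is 5 days.
Feb 5, 1867 + 5 = Feb 10, 1867.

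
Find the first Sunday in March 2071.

March 1, 2071 is a Sunday.
The first Sunday is therefore March 1 (same day).

March 1, 2071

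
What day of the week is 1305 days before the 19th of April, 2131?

Monday

First find the weekday of Apr 19, 2131. Doomsday rule: the anchor day for the 2100s is Sunday. For year 31: 31÷12 = 2 r 7, and 7÷4 = 1, so 2+7+1 = 10.
Sunday + 10 ≡ Wednesday — that's 2131's doomsday.
In April the doomsday date is Apr 4.
Apr 19 is 15 days after Apr 4; 15 mod 7 = 1, so Wednesday + 1 = Thursday.
1305 mod 7 = 3, so 1305 days before a Thursday is Thursday − 3 = Monday.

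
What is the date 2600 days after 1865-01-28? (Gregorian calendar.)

+365 (one year) → Jan 28, 1866 (2235 left).
+365 (one year) → Jan 28, 1867 (1870 left).
+365 (one year) → Jan 28, 1868 (1505 left).
+366 (one year; includes Feb 29, 1868) → Jan 28, 1869 (1139 left).
+365 (one year) → Jan 28, 1870 (774 left).
+365 (one year) → Jan 28, 1871 (409 left).
+365 (one year) → Jan 28, 1872 (44 left).
Jan has 31 days: +4 → Feb 1, 1872 (40 left).
Feb has 29 days: +29 → Mar 1, 1872 (11 left).
+11 → Mar 12, 1872.

March 12, 1872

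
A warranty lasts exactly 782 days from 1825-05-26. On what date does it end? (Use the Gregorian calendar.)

+365 (one year) → May 26, 1826 (417 left).
+365 (one year) → May 26, 1827 (52 left).
May has 31 days: +6 → Jun 1, 1827 (46 left).
Jun has 30 days: +30 → Jul 1, 1827 (16 left).
+16 → Jul 17, 1827.

July 17, 1827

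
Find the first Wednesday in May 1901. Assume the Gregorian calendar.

May 1, 1901 is a Wednesday.
The first Wednesday is therefore May 1 (same day).

May 1, 1901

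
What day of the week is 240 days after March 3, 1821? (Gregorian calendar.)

First find the weekday of Mar 3, 1821. Doomsday rule: the anchor day for the 1800s is Friday. For year 21: 21÷12 = 1 r 9, and 9÷4 = 2, so 1+9+2 = 12.
Friday + 12 ≡ Wednesday — that's 1821's doomsday.
In March the doomsday date is Mar 14.
Mar 3 is 11 days before Mar 14; 11 mod 7 = 4, so Wednesday − 4 = Saturday.
240 mod 7 = 2, so 240 days after a Saturday is Saturday + 2 = Monday.

Monday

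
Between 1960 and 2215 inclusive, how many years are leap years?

62

Multiples of 4 in [1960,2215]: 64.
Of those, multiples of 100: 3 (not leap unless ÷400).
Multiples of 400: 1.
Leap years = 64 − 3 + 1 = 62.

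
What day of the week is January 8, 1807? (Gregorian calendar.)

Doomsday rule: the anchor day for the 1800s is Friday. For year 07: 7÷12 = 0 r 7, and 7÷4 = 1, so 0+7+1 = 8.
Friday + 8 ≡ Saturday — that's 1807's doomsday.
In January the doomsday date is Jan 3 (1807 is not a leap year).
Jan 8 is 5 days after Jan 3; 5 mod 7 = 5, so Saturday + 5 = Thursday.

Thursday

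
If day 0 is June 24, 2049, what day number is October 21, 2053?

Jun 24, 2049 → Jun 24, 2050: 365 days.
Jun 24, 2050 → Jun 24, 2051: 365 days.
Jun 24, 2051 → Jun 24, 2052: 366 days (Feb 29, 2052 is in that span).
Jun 24, 2052 → Jun 24, 2053: 365 days.
Jun 24, 2053 → Jul 24, 2053: 30 days (June has 30).
Jul 24, 2053 → Aug 24, 2053: 31 days (July has 31).
Aug 24, 2053 → Sep 24, 2053: 31 days (August has 31).
Sep 24, 2053 → Oct 21, 2053: 27 days.
Total: 1580 days.

1580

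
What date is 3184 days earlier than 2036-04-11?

−366 (one year; includes Feb 29, 2036) → Apr 11, 2035 (2818 left).
−365 (one year) → Apr 11, 2034 (2453 left).
−365 (one year) → Apr 11, 2033 (2088 left).
−365 (one year) → Apr 11, 2032 (1723 left).
−366 (one year; includes Feb 29, 2032) → Apr 11, 2031 (1357 left).
−365 (one year) → Apr 11, 2030 (992 left).
−365 (one year) → Apr 11, 2029 (627 left).
−365 (one year) → Apr 11, 2028 (262 left).
−11 → Mar 31, 2028 (end of Mar, 31 days; 251 left).
−31 → Feb 29, 2028 (end of Feb, 29 days; 220 left).
−29 → Jan 31, 2028 (end of Jan, 31 days; 191 left).
−31 → Dec 31, 2027 (end of Dec, 31 days; 160 left).
−31 → Nov 30, 2027 (end of Nov, 30 days; 129 left).
−30 → Oct 31, 2027 (end of Oct, 31 days; 99 left).
−31 → Sep 30, 2027 (end of Sep, 30 days; 68 left).
−30 → Aug 31, 2027 (end of Aug, 31 days; 38 left).
−31 → Jul 31, 2027 (end of Jul, 31 days; 7 left).
−7 → Jul 24, 2027.

July 24, 2027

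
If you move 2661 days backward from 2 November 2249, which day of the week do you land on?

Thursday

Nov 2, 2249 is a Friday.
2661 mod 7 = 1, so 2661 days before a Friday is Friday − 1 = Thursday.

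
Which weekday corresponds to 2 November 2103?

Doomsday rule: the anchor day for the 2100s is Sunday. For year 03: 3÷12 = 0 r 3, and 3÷4 = 0, so 0+3+0 = 3.
Sunday + 3 ≡ Wednesday — that's 2103's doomsday.
In November the doomsday date is Nov 7.
Nov 2 is 5 days before Nov 7; 5 mod 7 = 5, so Wednesday − 5 = Friday.

Friday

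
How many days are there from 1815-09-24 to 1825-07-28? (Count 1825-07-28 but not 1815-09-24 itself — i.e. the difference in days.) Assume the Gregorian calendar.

Sep 24, 1815 → Sep 24, 1816: 366 days (Feb 29, 1816 is in that span).
Sep 24, 1816 → Sep 24, 1817: 365 days.
Sep 24, 1817 → Sep 24, 1818: 365 days.
Sep 24, 1818 → Sep 24, 1819: 365 days.
Sep 24, 1819 → Sep 24, 1820: 366 days (Feb 29, 1820 is in that span).
Sep 24, 1820 → Sep 24, 1821: 365 days.
Sep 24, 1821 → Sep 24, 1822: 365 days.
Sep 24, 1822 → Sep 24, 1823: 365 days.
Sep 24, 1823 → Sep 24, 1824: 366 days (Feb 29, 1824 is in that span).
Sep 24, 1824 → Oct 24, 1824: 30 days (September has 30).
Oct 24, 1824 → Nov 24, 1824: 31 days (October has 31).
Nov 24, 1824 → Dec 24, 1824: 30 days (November has 30).
Dec 24, 1824 → Jan 24, 1825: 31 days (December has 31).
Jan 24, 1825 → Feb 24, 1825: 31 days (January has 31).
Feb 24, 1825 → Mar 24, 1825: 28 days (February has 28).
Mar 24, 1825 → Apr 24, 1825: 31 days (March has 31).
Apr 24, 1825 → May 24, 1825: 30 days (April has 30).
May 24, 1825 → Jun 24, 1825: 31 days (May has 31).
Jun 24, 1825 → Jul 24, 1825: 30 days (June has 30).
Jul 24, 1825 → Jul 28, 1825: 4 days.
Total: 3595 days.

3595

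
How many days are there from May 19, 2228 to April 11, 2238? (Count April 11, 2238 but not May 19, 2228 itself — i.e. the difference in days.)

3614

May 19, 2228 → May 19, 2229: 365 days.
May 19, 2229 → May 19, 2230: 365 days.
May 19, 2230 → May 19, 2231: 365 days.
May 19, 2231 → May 19, 2232: 366 days (Feb 29, 2232 is in that span).
May 19, 2232 → May 19, 2233: 365 days.
May 19, 2233 → May 19, 2234: 365 days.
May 19, 2234 → May 19, 2235: 365 days.
May 19, 2235 → May 19, 2236: 366 days (Feb 29, 2236 is in that span).
May 19, 2236 → May 19, 2237: 365 days.
May 19, 2237 → Jun 19, 2237: 31 days (May has 31).
Jun 19, 2237 → Jul 19, 2237: 30 days (June has 30).
Jul 19, 2237 → Aug 19, 2237: 31 days (July has 31).
Aug 19, 2237 → Sep 19, 2237: 31 days (August has 31).
Sep 19, 2237 → Oct 19, 2237: 30 days (September has 30).
Oct 19, 2237 → Nov 19, 2237: 31 days (October has 31).
Nov 19, 2237 → Dec 19, 2237: 30 days (November has 30).
Dec 19, 2237 → Jan 19, 2238: 31 days (December has 31).
Jan 19, 2238 → Feb 19, 2238: 31 days (January has 31).
Feb 19, 2238 → Mar 19, 2238: 28 days (February has 28).
Mar 19, 2238 → Apr 11, 2238: 23 days.
Total: 3614 days.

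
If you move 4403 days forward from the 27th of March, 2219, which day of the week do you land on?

Saturday

Mar 27, 2219 is a Saturday.
4403 mod 7 = 0, so 4403 days after a Saturday is Saturday + 0 = Saturday.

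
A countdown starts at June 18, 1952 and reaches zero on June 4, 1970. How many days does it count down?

6560

Jun 18, 1952 → Jun 18, 1953: 365 days.
Jun 18, 1953 → Jun 18, 1954: 365 days.
Jun 18, 1954 → Jun 18, 1955: 365 days.
Jun 18, 1955 → Jun 18, 1956: 366 days (Feb 29, 1956 is in that span).
Jun 18, 1956 → Jun 18, 1957: 365 days.
Jun 18, 1957 → Jun 18, 1958: 365 days.
Jun 18, 1958 → Jun 18, 1959: 365 days.
Jun 18, 1959 → Jun 18, 1960: 366 days (Feb 29, 1960 is in that span).
Jun 18, 1960 → Jun 18, 1961: 365 days.
Jun 18, 1961 → Jun 18, 1962: 365 days.
Jun 18, 1962 → Jun 18, 1963: 365 days.
Jun 18, 1963 → Jun 18, 1964: 366 days (Feb 29, 1964 is in that span).
Jun 18, 1964 → Jun 18, 1965: 365 days.
Jun 18, 1965 → Jun 18, 1966: 365 days.
Jun 18, 1966 → Jun 18, 1967: 365 days.
Jun 18, 1967 → Jun 18, 1968: 366 days (Feb 29, 1968 is in that span).
Jun 18, 1968 → Jun 18, 1969: 365 days.
Jun 18, 1969 → Jul 18, 1969: 30 days (June has 30).
Jul 18, 1969 → Aug 18, 1969: 31 days (July has 31).
Aug 18, 1969 → Sep 18, 1969: 31 days (August has 31).
Sep 18, 1969 → Oct 18, 1969: 30 days (September has 30).
Oct 18, 1969 → Nov 18, 1969: 31 days (October has 31).
Nov 18, 1969 → Dec 18, 1969: 30 days (November has 30).
Dec 18, 1969 → Jan 18, 1970: 31 days (December has 31).
Jan 18, 1970 → Feb 18, 1970: 31 days (January has 31).
Feb 18, 1970 → Mar 18, 1970: 28 days (February has 28).
Mar 18, 1970 → Apr 18, 1970: 31 days (March has 31).
Apr 18, 1970 → May 18, 1970: 30 days (April has 30).
May 18, 1970 → Jun 4, 1970: 17 days.
Total: 6560 days.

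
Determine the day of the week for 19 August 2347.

Tuesday

Doomsday rule: the anchor day for the 2300s is Wednesday. For year 47: 47÷12 = 3 r 11, and 11÷4 = 2, so 3+11+2 = 16.
Wednesday + 16 ≡ Friday — that's 2347's doomsday.
In August the doomsday date is Aug 8.
Aug 19 is 11 days after Aug 8; 11 mod 7 = 4, so Friday + 4 = Tuesday.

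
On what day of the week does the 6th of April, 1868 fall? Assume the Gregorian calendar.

Doomsday rule: the anchor day for the 1800s is Friday. For year 68: 68÷12 = 5 r 8, and 8÷4 = 2, so 5+8+2 = 15.
Friday + 15 ≡ Saturday — that's 1868's doomsday.
In April the doomsday date is Apr 4.
Apr 6 is 2 days after Apr 4; 2 mod 7 = 2, so Saturday + 2 = Monday.

Monday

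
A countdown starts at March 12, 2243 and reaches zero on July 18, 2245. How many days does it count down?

859

Mar 12, 2243 → Mar 12, 2244: 366 days (Feb 29, 2244 is in that span).
Mar 12, 2244 → Mar 12, 2245: 365 days.
Mar 12, 2245 → Apr 12, 2245: 31 days (March has 31).
Apr 12, 2245 → May 12, 2245: 30 days (April has 30).
May 12, 2245 → Jun 12, 2245: 31 days (May has 31).
Jun 12, 2245 → Jul 12, 2245: 30 days (June has 30).
Jul 12, 2245 → Jul 18, 2245: 6 days.
Total: 859 days.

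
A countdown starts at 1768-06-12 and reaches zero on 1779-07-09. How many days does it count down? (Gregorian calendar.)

4044

Jun 12, 1768 → Jun 12, 1769: 365 days.
Jun 12, 1769 → Jun 12, 1770: 365 days.
Jun 12, 1770 → Jun 12, 1771: 365 days.
Jun 12, 1771 → Jun 12, 1772: 366 days (Feb 29, 1772 is in that span).
Jun 12, 1772 → Jun 12, 1773: 365 days.
Jun 12, 1773 → Jun 12, 1774: 365 days.
Jun 12, 1774 → Jun 12, 1775: 365 days.
Jun 12, 1775 → Jun 12, 1776: 366 days (Feb 29, 1776 is in that span).
Jun 12, 1776 → Jun 12, 1777: 365 days.
Jun 12, 1777 → Jun 12, 1778: 365 days.
Jun 12, 1778 → Jul 12, 1778: 30 days (June has 30).
Jul 12, 1778 → Aug 12, 1778: 31 days (July has 31).
Aug 12, 1778 → Sep 12, 1778: 31 days (August has 31).
Sep 12, 1778 → Oct 12, 1778: 30 days (September has 30).
Oct 12, 1778 → Nov 12, 1778: 31 days (October has 31).
Nov 12, 1778 → Dec 12, 1778: 30 days (November has 30).
Dec 12, 1778 → Jan 12, 1779: 31 days (December has 31).
Jan 12, 1779 → Feb 12, 1779: 31 days (January has 31).
Feb 12, 1779 → Mar 12, 1779: 28 days (February has 28).
Mar 12, 1779 → Apr 12, 1779: 31 days (March has 31).
Apr 12, 1779 → May 12, 1779: 30 days (April has 30).
May 12, 1779 → Jun 12, 1779: 31 days (May has 31).
Jun 12, 1779 → Jul 9, 1779: 27 days.
Total: 4044 days.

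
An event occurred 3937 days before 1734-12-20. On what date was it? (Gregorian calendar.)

−365 (one year) → Dec 20, 1733 (3572 left).
−365 (one year) → Dec 20, 1732 (3207 left).
−366 (one year; includes Feb 29, 1732) → Dec 20, 1731 (2841 left).
−365 (one year) → Dec 20, 1730 (2476 left).
−365 (one year) → Dec 20, 1729 (2111 left).
−365 (one year) → Dec 20, 1728 (1746 left).
−366 (one year; includes Feb 29, 1728) → Dec 20, 1727 (1380 left).
−365 (one year) → Dec 20, 1726 (1015 left).
−365 (one year) → Dec 20, 1725 (650 left).
−365 (one year) → Dec 20, 1724 (285 left).
−20 → Nov 30, 1724 (end of Nov, 30 days; 265 left).
−30 → Oct 31, 1724 (end of Oct, 31 days; 235 left).
−31 → Sep 30, 1724 (end of Sep, 30 days; 204 left).
−30 → Aug 31, 1724 (end of Aug, 31 days; 174 left).
−31 → Jul 31, 1724 (end of Jul, 31 days; 143 left).
−31 → Jun 30, 1724 (end of Jun, 30 days; 112 left).
−30 → May 31, 1724 (end of May, 31 days; 82 left).
−31 → Apr 30, 1724 (end of Apr, 30 days; 51 left).
−30 → Mar 31, 1724 (end of Mar, 31 days; 21 left).
−21 → Mar 10, 1724.

March 10, 1724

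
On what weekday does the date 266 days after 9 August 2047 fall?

Friday

First find the weekday of Aug 9, 2047. Doomsday rule: the anchor day for the 2000s is Tuesday. For year 47: 47÷12 = 3 r 11, and 11÷4 = 2, so 3+11+2 = 16.
Tuesday + 16 ≡ Thursday — that's 2047's doomsday.
In August the doomsday date is Aug 8.
Aug 9 is 1 day after Aug 8; 1 mod 7 = 1, so Thursday + 1 = Friday.
266 mod 7 = 0, so 266 days after a Friday is Friday + 0 = Friday.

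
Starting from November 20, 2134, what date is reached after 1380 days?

August 31, 2138

+365 (one year) → Nov 20, 2135 (1015 left).
+366 (one year; includes Feb 29, 2136) → Nov 20, 2136 (649 left).
+365 (one year) → Nov 20, 2137 (284 left).
Nov has 30 days: +11 → Dec 1, 2137 (273 left).
Dec has 31 days: +31 → Jan 1, 2138 (242 left).
Jan has 31 days: +31 → Feb 1, 2138 (211 left).
Feb has 28 days: +28 → Mar 1, 2138 (183 left).
Mar has 31 days: +31 → Apr 1, 2138 (152 left).
Apr has 30 days: +30 → May 1, 2138 (122 left).
May has 31 days: +31 → Jun 1, 2138 (91 left).
Jun has 30 days: +30 → Jul 1, 2138 (61 left).
Jul has 31 days: +31 → Aug 1, 2138 (30 left).
+30 → Aug 31, 2138.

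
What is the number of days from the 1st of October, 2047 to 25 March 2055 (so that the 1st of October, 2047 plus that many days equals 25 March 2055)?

Oct 1, 2047 → Oct 1, 2048: 366 days (Feb 29, 2048 is in that span).
Oct 1, 2048 → Oct 1, 2049: 365 days.
Oct 1, 2049 → Oct 1, 2050: 365 days.
Oct 1, 2050 → Oct 1, 2051: 365 days.
Oct 1, 2051 → Oct 1, 2052: 366 days (Feb 29, 2052 is in that span).
Oct 1, 2052 → Oct 1, 2053: 365 days.
Oct 1, 2053 → Oct 1, 2054: 365 days.
Oct 1, 2054 → Nov 1, 2054: 31 days (October has 31).
Nov 1, 2054 → Dec 1, 2054: 30 days (November has 30).
Dec 1, 2054 → Jan 1, 2055: 31 days (December has 31).
Jan 1, 2055 → Feb 1, 2055: 31 days (January has 31).
Feb 1, 2055 → Mar 1, 2055: 28 days (February has 28).
Mar 1, 2055 → Mar 25, 2055: 24 days.
Total: 2732 days.

2732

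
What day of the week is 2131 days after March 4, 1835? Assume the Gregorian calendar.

Saturday

First find the weekday of Mar 4, 1835. Doomsday rule: the anchor day for the 1800s is Friday. For year 35: 35÷12 = 2 r 11, and 11÷4 = 2, so 2+11+2 = 15.
Friday + 15 ≡ Saturday — that's 1835's doomsday.
In March the doomsday date is Mar 14.
Mar 4 is 10 days before Mar 14; 10 mod 7 = 3, so Saturday − 3 = Wednesday.
2131 mod 7 = 3, so 2131 days after a Wednesday is Wednesday + 3 = Saturday.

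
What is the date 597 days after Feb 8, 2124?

+366 (one year; includes Feb 29, 2124) → Feb 8, 2125 (231 left).
Feb has 28 days: +21 → Mar 1, 2125 (210 left).
Mar has 31 days: +31 → Apr 1, 2125 (179 left).
Apr has 30 days: +30 → May 1, 2125 (149 left).
May has 31 days: +31 → Jun 1, 2125 (118 left).
Jun has 30 days: +30 → Jul 1, 2125 (88 left).
Jul has 31 days: +31 → Aug 1, 2125 (57 left).
Aug has 31 days: +31 → Sep 1, 2125 (26 left).
+26 → Sep 27, 2125.

September 27, 2125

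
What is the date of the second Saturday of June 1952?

June 14, 1952

June 1, 1952 is a Sunday.
The first Saturday is therefore June 7 (6 days later).
The second Saturday is 7 + 1×7 = June 14.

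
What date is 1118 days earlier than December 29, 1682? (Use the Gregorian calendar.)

December 7, 1679

−365 (one year) → Dec 29, 1681 (753 left).
−365 (one year) → Dec 29, 1680 (388 left).
−29 → Nov 30, 1680 (end of Nov, 30 days; 359 left).
−30 → Oct 31, 1680 (end of Oct, 31 days; 329 left).
−31 → Sep 30, 1680 (end of Sep, 30 days; 298 left).
−30 → Aug 31, 1680 (end of Aug, 31 days; 268 left).
−31 → Jul 31, 1680 (end of Jul, 31 days; 237 left).
−31 → Jun 30, 1680 (end of Jun, 30 days; 206 left).
−30 → May 31, 1680 (end of May, 31 days; 176 left).
−31 → Apr 30, 1680 (end of Apr, 30 days; 145 left).
−30 → Mar 31, 1680 (end of Mar, 31 days; 115 left).
−31 → Feb 29, 1680 (end of Feb, 29 days; 84 left).
−29 → Jan 31, 1680 (end of Jan, 31 days; 55 left).
−31 → Dec 31, 1679 (end of Dec, 31 days; 24 left).
−24 → Dec 7, 1679.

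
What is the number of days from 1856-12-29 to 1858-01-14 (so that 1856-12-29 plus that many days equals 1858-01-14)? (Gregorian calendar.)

381

Dec 29, 1856 → Jan 29, 1857: 31 days (December has 31).
Jan 29, 1857 → Feb 28, 1857: 30 days (January has 31).
Feb 28, 1857 → Mar 28, 1857: 28 days (February has 28).
Mar 28, 1857 → Apr 28, 1857: 31 days (March has 31).
Apr 28, 1857 → May 28, 1857: 30 days (April has 30).
May 28, 1857 → Jun 28, 1857: 31 days (May has 31).
Jun 28, 1857 → Jul 28, 1857: 30 days (June has 30).
Jul 28, 1857 → Aug 28, 1857: 31 days (July has 31).
Aug 28, 1857 → Sep 28, 1857: 31 days (August has 31).
Sep 28, 1857 → Oct 28, 1857: 30 days (September has 30).
Oct 28, 1857 → Nov 28, 1857: 31 days (October has 31).
Nov 28, 1857 → Dec 28, 1857: 30 days (November has 30).
Dec 28, 1857 → Jan 14, 1858: 17 days.
Total: 381 days.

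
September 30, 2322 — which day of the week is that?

Doomsday rule: the anchor day for the 2300s is Wednesday. For year 22: 22÷12 = 1 r 10, and 10÷4 = 2, so 1+10+2 = 13.
Wednesday + 13 ≡ Tuesday — that's 2322's doomsday.
In September the doomsday date is Sep 5.
Sep 30 is 25 days after Sep 5; 25 mod 7 = 4, so Tuesday + 4 = Saturday.

Saturday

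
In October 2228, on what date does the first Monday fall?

October 1, 2228 is a Wednesday.
The first Monday is therefore October 6 (5 days later).

October 6, 2228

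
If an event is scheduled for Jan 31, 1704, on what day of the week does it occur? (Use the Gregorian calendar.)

Doomsday rule: the anchor day for the 1700s is Sunday. For year 04: 4÷12 = 0 r 4, and 4÷4 = 1, so 0+4+1 = 5.
Sunday + 5 ≡ Friday — that's 1704's doomsday.
In January the doomsday date is Jan 4 (1704 is a leap year (divisible by 4)).
Jan 31 is 27 days after Jan 4; 27 mod 7 = 6, so Friday + 6 = Thursday.

Thursday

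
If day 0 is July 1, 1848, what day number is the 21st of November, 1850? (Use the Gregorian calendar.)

Jul 1, 1848 → Jul 1, 1849: 365 days.
Jul 1, 1849 → Jul 1, 1850: 365 days.
Jul 1, 1850 → Aug 1, 1850: 31 days (July has 31).
Aug 1, 1850 → Sep 1, 1850: 31 days (August has 31).
Sep 1, 1850 → Oct 1, 1850: 30 days (September has 30).
Oct 1, 1850 → Nov 1, 1850: 31 days (October has 31).
Nov 1, 1850 → Nov 21, 1850: 20 days.
Total: 873 days.

873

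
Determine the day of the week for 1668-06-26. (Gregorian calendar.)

Doomsday rule: the anchor day for the 1600s is Tuesday. For year 68: 68÷12 = 5 r 8, and 8÷4 = 2, so 5+8+2 = 15.
Tuesday + 15 ≡ Wednesday — that's 1668's doomsday.
In June the doomsday date is Jun 6.
Jun 26 is 20 days after Jun 6; 20 mod 7 = 6, so Wednesday + 6 = Tuesday.

Tuesday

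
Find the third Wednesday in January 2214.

January 19, 2214

January 1, 2214 is a Saturday.
The first Wednesday is therefore January 5 (4 days later).
The third Wednesday is 5 + 2×7 = January 19.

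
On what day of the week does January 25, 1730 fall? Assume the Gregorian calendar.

Wednesday

Doomsday rule: the anchor day for the 1700s is Sunday. For year 30: 30÷12 = 2 r 6, and 6÷4 = 1, so 2+6+1 = 9.
Sunday + 9 ≡ Tuesday — that's 1730's doomsday.
In January the doomsday date is Jan 3 (1730 is not a leap year).
Jan 25 is 22 days after Jan 3; 22 mod 7 = 1, so Tuesday + 1 = Wednesday.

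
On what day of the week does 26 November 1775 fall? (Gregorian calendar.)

Sunday

Doomsday rule: the anchor day for the 1700s is Sunday. For year 75: 75÷12 = 6 r 3, and 3÷4 = 0, so 6+3+0 = 9.
Sunday + 9 ≡ Tuesday — that's 1775's doomsday.
In November the doomsday date is Nov 7.
Nov 26 is 19 days after Nov 7; 19 mod 7 = 5, so Tuesday + 5 = Sunday.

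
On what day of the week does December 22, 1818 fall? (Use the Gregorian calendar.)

Doomsday rule: the anchor day for the 1800s is Friday. For year 18: 18÷12 = 1 r 6, and 6÷4 = 1, so 1+6+1 = 8.
Friday + 8 ≡ Saturday — that's 1818's doomsday.
In December the doomsday date is Dec 12.
Dec 22 is 10 days after Dec 12; 10 mod 7 = 3, so Saturday + 3 = Tuesday.

Tuesday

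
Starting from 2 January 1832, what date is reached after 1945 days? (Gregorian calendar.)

April 30, 1837

+366 (one year; includes Feb 29, 1832) → Jan 2, 1833 (1579 left).
+365 (one year) → Jan 2, 1834 (1214 left).
+365 (one year) → Jan 2, 1835 (849 left).
+365 (one year) → Jan 2, 1836 (484 left).
+366 (one year; includes Feb 29, 1836) → Jan 2, 1837 (118 left).
Jan has 31 days: +30 → Feb 1, 1837 (88 left).
Feb has 28 days: +28 → Mar 1, 1837 (60 left).
Mar has 31 days: +31 → Apr 1, 1837 (29 left).
+29 → Apr 30, 1837.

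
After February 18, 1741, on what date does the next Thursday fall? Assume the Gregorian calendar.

Feb 18, 1741 is a Saturday.
From Saturday to the next Thursday is 5 days.
Feb 18, 1741 + 5 = Feb 23, 1741.

February 23, 1741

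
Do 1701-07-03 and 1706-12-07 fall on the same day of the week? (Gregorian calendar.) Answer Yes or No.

From Jul 3, 1701 to Dec 7, 1706 is 1983 days.
1983 mod 7 = 2, so they are different weekdays.
(Jul 3, 1701 is a Sunday; Dec 7, 1706 is a Tuesday.)

No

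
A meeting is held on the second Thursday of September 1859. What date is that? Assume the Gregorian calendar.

September 1, 1859 is a Thursday.
The first Thursday is therefore September 1 (same day).
The second Thursday is 1 + 1×7 = September 8.

September 8, 1859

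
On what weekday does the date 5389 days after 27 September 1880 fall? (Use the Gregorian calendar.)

Sep 27, 1880 is a Monday.
5389 mod 7 = 6, so 5389 days after a Monday is Monday + 6 = Sunday.

Sunday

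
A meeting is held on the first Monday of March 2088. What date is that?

March 1, 2088 is a Monday.
The first Monday is therefore March 1 (same day).

March 1, 2088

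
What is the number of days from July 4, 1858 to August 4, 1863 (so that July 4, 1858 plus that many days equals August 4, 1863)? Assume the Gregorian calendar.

1857

Jul 4, 1858 → Jul 4, 1859: 365 days.
Jul 4, 1859 → Jul 4, 1860: 366 days (Feb 29, 1860 is in that span).
Jul 4, 1860 → Jul 4, 1861: 365 days.
Jul 4, 1861 → Jul 4, 1862: 365 days.
Jul 4, 1862 → Aug 4, 1862: 31 days (July has 31).
Aug 4, 1862 → Sep 4, 1862: 31 days (August has 31).
Sep 4, 1862 → Oct 4, 1862: 30 days (September has 30).
Oct 4, 1862 → Nov 4, 1862: 31 days (October has 31).
Nov 4, 1862 → Dec 4, 1862: 30 days (November has 30).
Dec 4, 1862 → Jan 4, 1863: 31 days (December has 31).
Jan 4, 1863 → Feb 4, 1863: 31 days (January has 31).
Feb 4, 1863 → Mar 4, 1863: 28 days (February has 28).
Mar 4, 1863 → Apr 4, 1863: 31 days (March has 31).
Apr 4, 1863 → May 4, 1863: 30 days (April has 30).
May 4, 1863 → Jun 4, 1863: 31 days (May has 31).
Jun 4, 1863 → Jul 4, 1863: 30 days (June has 30).
Jul 4, 1863 → Aug 4, 1863: 31 days.
Total: 1857 days.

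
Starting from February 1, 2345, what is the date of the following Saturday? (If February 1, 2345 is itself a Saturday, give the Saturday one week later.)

February 3, 2345

Feb 1, 2345 is a Thursday.
From Thursday to the next Saturday is 2 days.
Feb 1, 2345 + 2 = Feb 3, 2345.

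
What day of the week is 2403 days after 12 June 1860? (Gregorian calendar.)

Jun 12, 1860 is a Tuesday.
2403 mod 7 = 2, so 2403 days after a Tuesday is Tuesday + 2 = Thursday.

Thursday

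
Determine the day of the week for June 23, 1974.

Sunday

Doomsday rule: the anchor day for the 1900s is Wednesday. For year 74: 74÷12 = 6 r 2, and 2÷4 = 0, so 6+2+0 = 8.
Wednesday + 8 ≡ Thursday — that's 1974's doomsday.
In June the doomsday date is Jun 6.
Jun 23 is 17 days after Jun 6; 17 mod 7 = 3, so Thursday + 3 = Sunday.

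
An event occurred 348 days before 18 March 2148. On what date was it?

−18 → Feb 29, 2148 (end of Feb, 29 days; 330 left).
−29 → Jan 31, 2148 (end of Jan, 31 days; 301 left).
−31 → Dec 31, 2147 (end of Dec, 31 days; 270 left).
−31 → Nov 30, 2147 (end of Nov, 30 days; 239 left).
−30 → Oct 31, 2147 (end of Oct, 31 days; 209 left).
−31 → Sep 30, 2147 (end of Sep, 30 days; 178 left).
−30 → Aug 31, 2147 (end of Aug, 31 days; 148 left).
−31 → Jul 31, 2147 (end of Jul, 31 days; 117 left).
−31 → Jun 30, 2147 (end of Jun, 30 days; 86 left).
−30 → May 31, 2147 (end of May, 31 days; 56 left).
−31 → Apr 30, 2147 (end of Apr, 30 days; 25 left).
−25 → Apr 5, 2147.

April 5, 2147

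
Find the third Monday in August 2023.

August 1, 2023 is a Tuesday.
The first Monday is therefore August 7 (6 days later).
The third Monday is 7 + 2×7 = August 21.

August 21, 2023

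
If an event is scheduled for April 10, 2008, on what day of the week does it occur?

Thursday

Doomsday rule: the anchor day for the 2000s is Tuesday. For year 08: 8÷12 = 0 r 8, and 8÷4 = 2, so 0+8+2 = 10.
Tuesday + 10 ≡ Friday — that's 2008's doomsday.
In April the doomsday date is Apr 4.
Apr 10 is 6 days after Apr 4; 6 mod 7 = 6, so Friday + 6 = Thursday.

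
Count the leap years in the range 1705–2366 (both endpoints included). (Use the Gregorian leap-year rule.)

160

Multiples of 4 in [1705,2366]: 165.
Of those, multiples of 100: 6 (not leap unless ÷400).
Multiples of 400: 1.
Leap years = 165 − 6 + 1 = 160.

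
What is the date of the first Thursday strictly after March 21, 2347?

Mar 21, 2347 is a Friday.
From Friday to the next Thursday is 6 days.
Mar 21, 2347 + 6 = Mar 27, 2347.

March 27, 2347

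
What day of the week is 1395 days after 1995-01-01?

Tuesday

Jan 1, 1995 is a Sunday.
1395 mod 7 = 2, so 1395 days after a Sunday is Sunday + 2 = Tuesday.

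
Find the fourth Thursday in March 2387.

March 26, 2387

March 1, 2387 is a Sunday.
The first Thursday is therefore March 5 (4 days later).
The fourth Thursday is 5 + 3×7 = March 26.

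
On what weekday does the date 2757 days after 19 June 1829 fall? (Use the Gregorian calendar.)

Thursday

First find the weekday of Jun 19, 1829. Doomsday rule: the anchor day for the 1800s is Friday. For year 29: 29÷12 = 2 r 5, and 5÷4 = 1, so 2+5+1 = 8.
Friday + 8 ≡ Saturday — that's 1829's doomsday.
In June the doomsday date is Jun 6.
Jun 19 is 13 days after Jun 6; 13 mod 7 = 6, so Saturday + 6 = Friday.
2757 mod 7 = 6, so 2757 days after a Friday is Friday + 6 = Thursday.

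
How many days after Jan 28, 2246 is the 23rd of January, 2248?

Jan 28, 2246 → Jan 28, 2247: 365 days.
Jan 28, 2247 → Feb 28, 2247: 31 days (January has 31).
Feb 28, 2247 → Mar 28, 2247: 28 days (February has 28).
Mar 28, 2247 → Apr 28, 2247: 31 days (March has 31).
Apr 28, 2247 → May 28, 2247: 30 days (April has 30).
May 28, 2247 → Jun 28, 2247: 31 days (May has 31).
Jun 28, 2247 → Jul 28, 2247: 30 days (June has 30).
Jul 28, 2247 → Aug 28, 2247: 31 days (July has 31).
Aug 28, 2247 → Sep 28, 2247: 31 days (August has 31).
Sep 28, 2247 → Oct 28, 2247: 30 days (September has 30).
Oct 28, 2247 → Nov 28, 2247: 31 days (October has 31).
Nov 28, 2247 → Dec 28, 2247: 30 days (November has 30).
Dec 28, 2247 → Jan 23, 2248: 26 days.
Total: 725 days.

725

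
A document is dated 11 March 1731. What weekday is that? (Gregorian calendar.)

Doomsday rule: the anchor day for the 1700s is Sunday. For year 31: 31÷12 = 2 r 7, and 7÷4 = 1, so 2+7+1 = 10.
Sunday + 10 ≡ Wednesday — that's 1731's doomsday.
In March the doomsday date is Mar 14.
Mar 11 is 3 days before Mar 14; 3 mod 7 = 3, so Wednesday − 3 = Sunday.

Sunday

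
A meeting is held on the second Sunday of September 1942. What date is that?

September 1, 1942 is a Tuesday.
The first Sunday is therefore September 6 (5 days later).
The second Sunday is 6 + 1×7 = September 13.

September 13, 1942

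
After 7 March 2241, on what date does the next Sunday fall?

March 14, 2241

Mar 7, 2241 is a Sunday.
From Sunday to the next Sunday is 7 days.
Mar 7, 2241 + 7 = Mar 14, 2241.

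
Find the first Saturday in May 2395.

May 1, 2395 is a Monday.
The first Saturday is therefore May 6 (5 days later).

May 6, 2395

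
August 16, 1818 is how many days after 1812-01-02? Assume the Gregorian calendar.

Jan 2, 1812 → Jan 2, 1813: 366 days (Feb 29, 1812 is in that span).
Jan 2, 1813 → Jan 2, 1814: 365 days.
Jan 2, 1814 → Jan 2, 1815: 365 days.
Jan 2, 1815 → Jan 2, 1816: 365 days.
Jan 2, 1816 → Jan 2, 1817: 366 days (Feb 29, 1816 is in that span).
Jan 2, 1817 → Jan 2, 1818: 365 days.
Jan 2, 1818 → Feb 2, 1818: 31 days (January has 31).
Feb 2, 1818 → Mar 2, 1818: 28 days (February has 28).
Mar 2, 1818 → Apr 2, 1818: 31 days (March has 31).
Apr 2, 1818 → May 2, 1818: 30 days (April has 30).
May 2, 1818 → Jun 2, 1818: 31 days (May has 31).
Jun 2, 1818 → Jul 2, 1818: 30 days (June has 30).
Jul 2, 1818 → Aug 2, 1818: 31 days (July has 31).
Aug 2, 1818 → Aug 16, 1818: 14 days.
Total: 2418 days.

2418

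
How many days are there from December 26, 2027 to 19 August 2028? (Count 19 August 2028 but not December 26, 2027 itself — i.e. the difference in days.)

237

Dec 26, 2027 → Jan 26, 2028: 31 days (December has 31).
Jan 26, 2028 → Feb 26, 2028: 31 days (January has 31).
Feb 26, 2028 → Mar 26, 2028: 29 days (February has 29).
Mar 26, 2028 → Apr 26, 2028: 31 days (March has 31).
Apr 26, 2028 → May 26, 2028: 30 days (April has 30).
May 26, 2028 → Jun 26, 2028: 31 days (May has 31).
Jun 26, 2028 → Jul 26, 2028: 30 days (June has 30).
Jul 26, 2028 → Aug 19, 2028: 24 days.
Total: 237 days.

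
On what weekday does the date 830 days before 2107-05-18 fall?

May 18, 2107 is a Wednesday.
830 mod 7 = 4, so 830 days before a Wednesday is Wednesday − 4 = Saturday.

Saturday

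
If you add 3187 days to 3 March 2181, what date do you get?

+365 (one year) → Mar 3, 2182 (2822 left).
+365 (one year) → Mar 3, 2183 (2457 left).
+366 (one year; includes Feb 29, 2184) → Mar 3, 2184 (2091 left).
+365 (one year) → Mar 3, 2185 (1726 left).
+365 (one year) → Mar 3, 2186 (1361 left).
+365 (one year) → Mar 3, 2187 (996 left).
+366 (one year; includes Feb 29, 2188) → Mar 3, 2188 (630 left).
+365 (one year) → Mar 3, 2189 (265 left).
Mar has 31 days: +29 → Apr 1, 2189 (236 left).
Apr has 30 days: +30 → May 1, 2189 (206 left).
May has 31 days: +31 → Jun 1, 2189 (175 left).
Jun has 30 days: +30 → Jul 1, 2189 (145 left).
Jul has 31 days: +31 → Aug 1, 2189 (114 left).
Aug has 31 days: +31 → Sep 1, 2189 (83 left).
Sep has 30 days: +30 → Oct 1, 2189 (53 left).
Oct has 31 days: +31 → Nov 1, 2189 (22 left).
+22 → Nov 23, 2189.

November 23, 2189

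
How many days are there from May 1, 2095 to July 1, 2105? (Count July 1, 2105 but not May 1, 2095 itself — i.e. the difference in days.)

3713

May 1, 2095 → May 1, 2096: 366 days (Feb 29, 2096 is in that span).
May 1, 2096 → May 1, 2097: 365 days.
May 1, 2097 → May 1, 2098: 365 days.
May 1, 2098 → May 1, 2099: 365 days.
May 1, 2099 → May 1, 2100: 365 days.
May 1, 2100 → May 1, 2101: 365 days.
May 1, 2101 → May 1, 2102: 365 days.
May 1, 2102 → May 1, 2103: 365 days.
May 1, 2103 → May 1, 2104: 366 days (Feb 29, 2104 is in that span).
May 1, 2104 → May 1, 2105: 365 days.
May 1, 2105 → Jun 1, 2105: 31 days (May has 31).
Jun 1, 2105 → Jul 1, 2105: 30 days.
Total: 3713 days.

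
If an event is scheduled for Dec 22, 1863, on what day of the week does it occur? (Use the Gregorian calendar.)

January 1, 1863 is a Thursday.
Jan 1, 1863 → Feb 1, 1863: 31 days (January has 31).
Feb 1, 1863 → Mar 1, 1863: 28 days (February has 28).
Mar 1, 1863 → Apr 1, 1863: 31 days (March has 31).
Apr 1, 1863 → May 1, 1863: 30 days (April has 30).
May 1, 1863 → Jun 1, 1863: 31 days (May has 31).
Jun 1, 1863 → Jul 1, 1863: 30 days (June has 30).
Jul 1, 1863 → Aug 1, 1863: 31 days (July has 31).
Aug 1, 1863 → Sep 1, 1863: 31 days (August has 31).
Sep 1, 1863 → Oct 1, 1863: 30 days (September has 30).
Oct 1, 1863 → Nov 1, 1863: 31 days (October has 31).
Nov 1, 1863 → Dec 1, 1863: 30 days (November has 30).
Dec 1, 1863 → Dec 22, 1863: 21 days.
Total: 355 days.
355 mod 7 = 5, so Thursday + 5 = Tuesday.

Tuesday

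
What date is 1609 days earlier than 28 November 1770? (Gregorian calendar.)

−365 (one year) → Nov 28, 1769 (1244 left).
−365 (one year) → Nov 28, 1768 (879 left).
−366 (one year; includes Feb 29, 1768) → Nov 28, 1767 (513 left).
−365 (one year) → Nov 28, 1766 (148 left).
−28 → Oct 31, 1766 (end of Oct, 31 days; 120 left).
−31 → Sep 30, 1766 (end of Sep, 30 days; 89 left).
−30 → Aug 31, 1766 (end of Aug, 31 days; 59 left).
−31 → Jul 31, 1766 (end of Jul, 31 days; 28 left).
−28 → Jul 3, 1766.

July 3, 1766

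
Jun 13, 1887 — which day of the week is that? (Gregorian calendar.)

Doomsday rule: the anchor day for the 1800s is Friday. For year 87: 87÷12 = 7 r 3, and 3÷4 = 0, so 7+3+0 = 10.
Friday + 10 ≡ Monday — that's 1887's doomsday.
In June the doomsday date is Jun 6.
Jun 13 is 7 days after Jun 6; 7 mod 7 = 0, so Monday + 0 = Monday.

Monday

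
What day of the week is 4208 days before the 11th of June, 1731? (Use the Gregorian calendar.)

Jun 11, 1731 is a Monday.
4208 mod 7 = 1, so 4208 days before a Monday is Monday − 1 = Sunday.

Sunday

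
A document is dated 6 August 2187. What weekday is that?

Monday

Doomsday rule: the anchor day for the 2100s is Sunday. For year 87: 87÷12 = 7 r 3, and 3÷4 = 0, so 7+3+0 = 10.
Sunday + 10 ≡ Wednesday — that's 2187's doomsday.
In August the doomsday date is Aug 8.
Aug 6 is 2 days before Aug 8; 2 mod 7 = 2, so Wednesday − 2 = Monday.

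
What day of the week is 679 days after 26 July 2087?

Saturday

Jul 26, 2087 is a Saturday.
679 mod 7 = 0, so 679 days after a Saturday is Saturday + 0 = Saturday.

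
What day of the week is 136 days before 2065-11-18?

Sunday

Nov 18, 2065 is a Wednesday.
136 mod 7 = 3, so 136 days before a Wednesday is Wednesday − 3 = Sunday.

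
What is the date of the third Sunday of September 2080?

September 1, 2080 is a Sunday.
The first Sunday is therefore September 1 (same day).
The third Sunday is 1 + 2×7 = September 15.

September 15, 2080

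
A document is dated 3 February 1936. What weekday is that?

Doomsday rule: the anchor day for the 1900s is Wednesday. For year 36: 36÷12 = 3 r 0, and 0÷4 = 0, so 3+0+0 = 3.
Wednesday + 3 ≡ Saturday — that's 1936's doomsday.
In February the doomsday date is Feb 29 (1936 is a leap year (divisible by 4)).
Feb 3 is 26 days before Feb 29; 26 mod 7 = 5, so Saturday − 5 = Monday.

Monday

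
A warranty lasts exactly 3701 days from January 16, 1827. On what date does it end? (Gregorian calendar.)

March 5, 1837

+365 (one year) → Jan 16, 1828 (3336 left).
+366 (one year; includes Feb 29, 1828) → Jan 16, 1829 (2970 left).
+365 (one year) → Jan 16, 1830 (2605 left).
+365 (one year) → Jan 16, 1831 (2240 left).
+365 (one year) → Jan 16, 1832 (1875 left).
+366 (one year; includes Feb 29, 1832) → Jan 16, 1833 (1509 left).
+365 (one year) → Jan 16, 1834 (1144 left).
+365 (one year) → Jan 16, 1835 (779 left).
+365 (one year) → Jan 16, 1836 (414 left).
+366 (one year; includes Feb 29, 1836) → Jan 16, 1837 (48 left).
Jan has 31 days: +16 → Feb 1, 1837 (32 left).
Feb has 28 days: +28 → Mar 1, 1837 (4 left).
+4 → Mar 5, 1837.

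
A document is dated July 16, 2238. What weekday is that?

January 1, 2238 is a Monday.
Jan 1, 2238 → Feb 1, 2238: 31 days (January has 31).
Feb 1, 2238 → Mar 1, 2238: 28 days (February has 28).
Mar 1, 2238 → Apr 1, 2238: 31 days (March has 31).
Apr 1, 2238 → May 1, 2238: 30 days (April has 30).
May 1, 2238 → Jun 1, 2238: 31 days (May has 31).
Jun 1, 2238 → Jul 1, 2238: 30 days (June has 30).
Jul 1, 2238 → Jul 16, 2238: 15 days.
Total: 196 days.
196 mod 7 = 0, so Monday + 0 = Monday.

Monday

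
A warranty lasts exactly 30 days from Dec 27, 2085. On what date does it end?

Dec has 31 days: +5 → Jan 1, 2086 (25 left).
+25 → Jan 26, 2086.

January 26, 2086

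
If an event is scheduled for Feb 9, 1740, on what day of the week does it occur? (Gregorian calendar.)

Tuesday

Doomsday rule: the anchor day for the 1700s is Sunday. For year 40: 40÷12 = 3 r 4, and 4÷4 = 1, so 3+4+1 = 8.
Sunday + 8 ≡ Monday — that's 1740's doomsday.
In February the doomsday date is Feb 29 (1740 is a leap year (divisible by 4)).
Feb 9 is 20 days before Feb 29; 20 mod 7 = 6, so Monday − 6 = Tuesday.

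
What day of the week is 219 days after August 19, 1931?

Aug 19, 1931 is a Wednesday.
219 mod 7 = 2, so 219 days after a Wednesday is Wednesday + 2 = Friday.

Friday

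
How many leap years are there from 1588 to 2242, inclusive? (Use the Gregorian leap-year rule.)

Multiples of 4 in [1588,2242]: 164.
Of those, multiples of 100: 7 (not leap unless ÷400).
Multiples of 400: 2.
Leap years = 164 − 7 + 2 = 159.

159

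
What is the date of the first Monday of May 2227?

May 7, 2227

May 1, 2227 is a Tuesday.
The first Monday is therefore May 7 (6 days later).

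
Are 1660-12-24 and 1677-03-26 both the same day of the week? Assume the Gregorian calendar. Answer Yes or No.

From Dec 24, 1660 to Mar 26, 1677 is 5936 days.
5936 mod 7 = 0, so they are the same weekday.
(Dec 24, 1660 is a Friday; Mar 26, 1677 is a Friday.)

Yes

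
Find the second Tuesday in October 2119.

October 1, 2119 is a Sunday.
The first Tuesday is therefore October 3 (2 days later).
The second Tuesday is 3 + 1×7 = October 10.

October 10, 2119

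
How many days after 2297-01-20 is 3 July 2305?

3085

Jan 20, 2297 → Jan 20, 2298: 365 days.
Jan 20, 2298 → Jan 20, 2299: 365 days.
Jan 20, 2299 → Jan 20, 2300: 365 days.
Jan 20, 2300 → Jan 20, 2301: 365 days.
Jan 20, 2301 → Jan 20, 2302: 365 days.
Jan 20, 2302 → Jan 20, 2303: 365 days.
Jan 20, 2303 → Jan 20, 2304: 365 days.
Jan 20, 2304 → Jan 20, 2305: 366 days (Feb 29, 2304 is in that span).
Jan 20, 2305 → Feb 20, 2305: 31 days (January has 31).
Feb 20, 2305 → Mar 20, 2305: 28 days (February has 28).
Mar 20, 2305 → Apr 20, 2305: 31 days (March has 31).
Apr 20, 2305 → May 20, 2305: 30 days (April has 30).
May 20, 2305 → Jun 20, 2305: 31 days (May has 31).
Jun 20, 2305 → Jul 3, 2305: 13 days.
Total: 3085 days.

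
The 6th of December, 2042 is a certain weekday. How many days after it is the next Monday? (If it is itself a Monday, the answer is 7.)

2

Dec 6, 2042 is a Saturday.
From Saturday to the next Monday is 2 days.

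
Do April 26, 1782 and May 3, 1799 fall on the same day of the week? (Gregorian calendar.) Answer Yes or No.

Yes

From Apr 26, 1782 to May 3, 1799 is 6216 days.
6216 mod 7 = 0, so they are the same weekday.
(Apr 26, 1782 is a Friday; May 3, 1799 is a Friday.)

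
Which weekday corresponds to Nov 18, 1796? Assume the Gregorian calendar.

Friday

Doomsday rule: the anchor day for the 1700s is Sunday. For year 96: 96÷12 = 8 r 0, and 0÷4 = 0, so 8+0+0 = 8.
Sunday + 8 ≡ Monday — that's 1796's doomsday.
In November the doomsday date is Nov 7.
Nov 18 is 11 days after Nov 7; 11 mod 7 = 4, so Monday + 4 = Friday.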